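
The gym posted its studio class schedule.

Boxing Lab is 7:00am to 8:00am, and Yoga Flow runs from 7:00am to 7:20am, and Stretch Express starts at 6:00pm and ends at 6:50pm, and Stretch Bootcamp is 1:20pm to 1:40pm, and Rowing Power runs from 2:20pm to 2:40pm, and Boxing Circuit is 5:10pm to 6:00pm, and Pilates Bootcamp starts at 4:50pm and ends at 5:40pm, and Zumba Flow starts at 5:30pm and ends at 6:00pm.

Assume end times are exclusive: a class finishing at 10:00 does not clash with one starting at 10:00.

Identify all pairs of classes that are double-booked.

Boxing Circuit & Pilates Bootcamp, Boxing Circuit & Zumba Flow, Boxing Lab & Yoga Flow, Pilates Bootcamp & Zumba Flow

Check each pair: they overlap iff neither finishes before the other starts.
Sorted by start: Boxing Lab, Yoga Flow, Stretch Bootcamp, Rowing Power, Pilates Bootcamp, Boxing Circuit, Zumba Flow, Stretch Express.
Yoga Flow starts before Boxing Lab ends → Boxing Lab and Yoga Flow overlap.
Stretch Bootcamp starts after Boxing Lab ends; Boxing Lab is clear from here.
Stretch Bootcamp starts after Yoga Flow ends; Yoga Flow is clear from here.
Rowing Power starts after Stretch Bootcamp ends; Stretch Bootcamp is clear from here.
Pilates Bootcamp starts after Rowing Power ends; Rowing Power is clear from here.
Boxing Circuit starts before Pilates Bootcamp ends → Pilates Bootcamp and Boxing Circuit overlap.
Zumba Flow starts before Pilates Bootcamp ends → Pilates Bootcamp and Zumba Flow overlap.
Stretch Express starts after Pilates Bootcamp ends.
Zumba Flow starts before Boxing Circuit ends → Boxing Circuit and Zumba Flow overlap.
Stretch Express starts exactly when Boxing Circuit ends (back-to-back, no overlap).
Stretch Express starts exactly when Zumba Flow ends (back-to-back, no overlap).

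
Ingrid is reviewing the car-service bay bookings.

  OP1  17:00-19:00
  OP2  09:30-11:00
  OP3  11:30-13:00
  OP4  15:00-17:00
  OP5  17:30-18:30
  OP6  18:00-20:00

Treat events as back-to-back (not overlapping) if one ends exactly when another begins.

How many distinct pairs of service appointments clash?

3

Sorted by start: OP2, OP3, OP4, OP1, OP5, OP6.
OP3 starts after OP2 ends; OP2 is clear from here.
OP4 starts after OP3 ends; OP3 is clear from here.
OP1 starts exactly when OP4 ends (back-to-back, no overlap); OP4 is clear from here.
OP5 starts before OP1 ends → OP1 and OP5 overlap.
OP6 starts before OP1 ends → OP1 and OP6 overlap.
OP6 starts before OP5 ends → OP5 and OP6 overlap.
Overlapping pairs: OP1 & OP5, OP1 & OP6, OP5 & OP6 — 3 in total.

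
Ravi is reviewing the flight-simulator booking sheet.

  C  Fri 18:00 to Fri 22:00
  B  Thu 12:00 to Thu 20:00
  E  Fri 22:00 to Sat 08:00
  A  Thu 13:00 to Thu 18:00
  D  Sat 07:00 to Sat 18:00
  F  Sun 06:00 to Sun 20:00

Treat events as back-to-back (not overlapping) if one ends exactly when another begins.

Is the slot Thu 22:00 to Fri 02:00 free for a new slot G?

Yes — the slot is free

B: ends Thu 20:00 at or before G starts Thu 22:00 → clear.
A: ends Thu 18:00 at or before G starts Thu 22:00 → clear.
C: starts Fri 18:00 at or after G ends Fri 02:00 → clear.
E: starts Fri 22:00 at or after G ends Fri 02:00 → clear.
D: starts Sat 07:00 at or after G ends Fri 02:00 → clear.
F: starts Sun 06:00 at or after G ends Fri 02:00 → clear.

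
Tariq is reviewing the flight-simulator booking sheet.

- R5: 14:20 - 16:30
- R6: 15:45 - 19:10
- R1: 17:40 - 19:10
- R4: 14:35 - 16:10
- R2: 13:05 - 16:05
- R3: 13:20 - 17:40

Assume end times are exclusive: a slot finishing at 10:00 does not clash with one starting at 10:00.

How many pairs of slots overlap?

11

Sorted by start: R2, R3, R5, R4, R6, R1.
R3 starts before R2 ends → R2 and R3 overlap.
R5 starts before R2 ends → R2 and R5 overlap.
R4 starts before R2 ends → R2 and R4 overlap.
R6 starts before R2 ends → R2 and R6 overlap.
R1 starts after R2 ends.
R5 starts before R3 ends → R3 and R5 overlap.
R4 starts before R3 ends → R3 and R4 overlap.
R6 starts before R3 ends → R3 and R6 overlap.
R1 starts exactly when R3 ends (back-to-back, no overlap).
R4 starts before R5 ends → R5 and R4 overlap.
R6 starts before R5 ends → R5 and R6 overlap.
R1 starts after R5 ends.
R6 starts before R4 ends → R4 and R6 overlap.
R1 starts after R4 ends.
R1 starts before R6 ends → R6 and R1 overlap.
Overlapping pairs: R1 & R6, R2 & R3, R2 & R4, R2 & R5, R2 & R6, R3 & R4, R3 & R5, R3 & R6, R4 & R5, R4 & R6, R5 & R6 — 11 in total.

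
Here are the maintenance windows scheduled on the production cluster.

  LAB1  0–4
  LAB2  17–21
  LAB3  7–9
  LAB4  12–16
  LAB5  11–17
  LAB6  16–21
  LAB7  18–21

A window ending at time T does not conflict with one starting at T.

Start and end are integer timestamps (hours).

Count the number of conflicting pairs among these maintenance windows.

Sorted by start: LAB1, LAB3, LAB5, LAB4, LAB6, LAB2, LAB7.
LAB3 starts after LAB1 ends — done with LAB1.
LAB5 starts after LAB3 ends — done with LAB3.
LAB4 starts before LAB5 ends → LAB5 and LAB4 overlap.
LAB6 starts before LAB5 ends → LAB5 and LAB6 overlap.
LAB2 starts exactly when LAB5 ends (back-to-back, no overlap) — done with LAB5.
LAB6 starts exactly when LAB4 ends (back-to-back, no overlap) — done with LAB4.
LAB2 starts before LAB6 ends → LAB6 and LAB2 overlap.
LAB7 starts before LAB6 ends → LAB6 and LAB7 overlap.
LAB7 starts before LAB2 ends → LAB2 and LAB7 overlap.
Overlapping pairs: LAB2 & LAB6, LAB2 & LAB7, LAB4 & LAB5, LAB5 & LAB6, LAB6 & LAB7 — 5 in total.

5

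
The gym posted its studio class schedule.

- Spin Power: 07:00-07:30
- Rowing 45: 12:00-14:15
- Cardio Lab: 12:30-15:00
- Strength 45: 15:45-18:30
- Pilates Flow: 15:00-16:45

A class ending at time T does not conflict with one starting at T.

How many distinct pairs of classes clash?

Two intervals overlap when each starts before the other ends.
Sorted by start: Spin Power, Rowing 45, Cardio Lab, Pilates Flow, Strength 45.
Rowing 45 starts after Spin Power ends, so nothing later overlaps Spin Power either.
Cardio Lab starts before Rowing 45 ends → Rowing 45 and Cardio Lab overlap.
Pilates Flow starts after Rowing 45 ends, so nothing later overlaps Rowing 45 either.
Pilates Flow starts exactly when Cardio Lab ends (back-to-back, no overlap), so nothing later overlaps Cardio Lab either.
Strength 45 starts before Pilates Flow ends → Pilates Flow and Strength 45 overlap.
Overlapping pairs: Cardio Lab & Rowing 45, Pilates Flow & Strength 45 — 2 in total.

2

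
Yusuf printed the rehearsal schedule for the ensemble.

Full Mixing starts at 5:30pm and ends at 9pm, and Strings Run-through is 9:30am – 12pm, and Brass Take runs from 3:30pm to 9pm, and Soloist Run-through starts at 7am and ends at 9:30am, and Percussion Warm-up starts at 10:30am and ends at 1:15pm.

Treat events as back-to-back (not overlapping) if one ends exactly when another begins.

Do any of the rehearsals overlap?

Yes

Sorted by start: Soloist Run-through, Strings Run-through, Percussion Warm-up, Brass Take, Full Mixing.
Strings Run-through starts exactly when Soloist Run-through ends (back-to-back, no overlap), so nothing later overlaps Soloist Run-through either.
Percussion Warm-up starts before Strings Run-through ends → Strings Run-through and Percussion Warm-up overlap.
That's a conflict, so the schedule is not conflict-free.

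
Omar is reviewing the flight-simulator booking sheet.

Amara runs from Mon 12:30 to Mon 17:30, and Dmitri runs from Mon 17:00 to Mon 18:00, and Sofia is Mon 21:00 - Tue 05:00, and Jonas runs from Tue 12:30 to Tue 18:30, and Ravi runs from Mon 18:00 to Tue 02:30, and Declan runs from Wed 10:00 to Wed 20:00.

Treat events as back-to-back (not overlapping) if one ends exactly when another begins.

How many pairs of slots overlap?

2

Two intervals overlap when each starts before the other ends.
Sorted by start: Amara, Dmitri, Ravi, Sofia, Jonas, Declan.
Dmitri starts before Amara ends → Amara and Dmitri overlap.
Ravi starts after Amara ends, so Amara has no further overlaps.
Ravi starts exactly when Dmitri ends (back-to-back, no overlap), so Dmitri has no further overlaps.
Sofia starts before Ravi ends → Ravi and Sofia overlap.
Jonas starts after Ravi ends, so Ravi has no further overlaps.
Jonas starts after Sofia ends, so Sofia has no further overlaps.
Declan starts after Jonas ends.
Overlapping pairs: Amara & Dmitri, Ravi & Sofia — 2 in total.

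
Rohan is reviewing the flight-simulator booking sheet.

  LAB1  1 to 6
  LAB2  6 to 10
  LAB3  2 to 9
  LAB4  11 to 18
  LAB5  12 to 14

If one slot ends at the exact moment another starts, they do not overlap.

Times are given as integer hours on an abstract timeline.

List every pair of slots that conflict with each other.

Sorted by start: LAB1, LAB3, LAB2, LAB4, LAB5.
LAB3 starts before LAB1 ends → LAB1 and LAB3 overlap.
LAB2 starts exactly when LAB1 ends (back-to-back, no overlap) — done with LAB1.
LAB2 starts before LAB3 ends → LAB3 and LAB2 overlap.
LAB4 starts after LAB3 ends — done with LAB3.
LAB4 starts after LAB2 ends — done with LAB2.
LAB5 starts before LAB4 ends → LAB4 and LAB5 overlap.

LAB1 & LAB3, LAB2 & LAB3, LAB4 & LAB5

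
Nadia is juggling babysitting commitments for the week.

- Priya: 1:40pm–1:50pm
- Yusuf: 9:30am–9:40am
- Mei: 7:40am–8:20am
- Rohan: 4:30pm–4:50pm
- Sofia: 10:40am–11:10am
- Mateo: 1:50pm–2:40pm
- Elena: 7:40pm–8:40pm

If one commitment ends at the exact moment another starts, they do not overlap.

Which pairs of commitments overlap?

no overlapping pairs

Check each pair: they overlap iff neither finishes before the other starts.
Sorted by start: Mei, Yusuf, Sofia, Priya, Mateo, Rohan, Elena.
Yusuf starts after Mei ends; Mei is clear from here.
Sofia starts after Yusuf ends; Yusuf is clear from here.
Priya starts after Sofia ends; Sofia is clear from here.
Mateo starts exactly when Priya ends (back-to-back, no overlap); Priya is clear from here.
Rohan starts after Mateo ends; Mateo is clear from here.
Elena starts after Rohan ends.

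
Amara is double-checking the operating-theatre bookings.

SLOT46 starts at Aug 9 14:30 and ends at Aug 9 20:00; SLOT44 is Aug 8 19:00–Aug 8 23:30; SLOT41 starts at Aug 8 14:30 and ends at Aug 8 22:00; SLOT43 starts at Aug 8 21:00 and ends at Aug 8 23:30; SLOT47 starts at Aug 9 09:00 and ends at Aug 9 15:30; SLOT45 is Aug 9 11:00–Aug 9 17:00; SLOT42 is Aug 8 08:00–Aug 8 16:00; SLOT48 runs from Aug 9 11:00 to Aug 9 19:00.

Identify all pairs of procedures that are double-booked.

SLOT41 & SLOT42, SLOT41 & SLOT43, SLOT41 & SLOT44, SLOT43 & SLOT44, SLOT45 & SLOT46, SLOT45 & SLOT47, SLOT45 & SLOT48, SLOT46 & SLOT47, SLOT46 & SLOT48, SLOT47 & SLOT48

Sorted by start: SLOT42, SLOT41, SLOT44, SLOT43, SLOT47, SLOT45, SLOT48, SLOT46.
SLOT41 starts before SLOT42 ends → SLOT42 and SLOT41 overlap.
SLOT44 starts after SLOT42 ends, so nothing later overlaps SLOT42 either.
SLOT44 starts before SLOT41 ends → SLOT41 and SLOT44 overlap.
SLOT43 starts before SLOT41 ends → SLOT41 and SLOT43 overlap.
SLOT47 starts after SLOT41 ends, so nothing later overlaps SLOT41 either.
SLOT43 starts before SLOT44 ends → SLOT44 and SLOT43 overlap.
SLOT47 starts after SLOT44 ends, so nothing later overlaps SLOT44 either.
SLOT47 starts after SLOT43 ends, so nothing later overlaps SLOT43 either.
SLOT45 starts before SLOT47 ends → SLOT47 and SLOT45 overlap.
SLOT48 starts before SLOT47 ends → SLOT47 and SLOT48 overlap.
SLOT46 starts before SLOT47 ends → SLOT47 and SLOT46 overlap.
SLOT48 starts before SLOT45 ends → SLOT45 and SLOT48 overlap.
SLOT46 starts before SLOT45 ends → SLOT45 and SLOT46 overlap.
SLOT46 starts before SLOT48 ends → SLOT48 and SLOT46 overlap.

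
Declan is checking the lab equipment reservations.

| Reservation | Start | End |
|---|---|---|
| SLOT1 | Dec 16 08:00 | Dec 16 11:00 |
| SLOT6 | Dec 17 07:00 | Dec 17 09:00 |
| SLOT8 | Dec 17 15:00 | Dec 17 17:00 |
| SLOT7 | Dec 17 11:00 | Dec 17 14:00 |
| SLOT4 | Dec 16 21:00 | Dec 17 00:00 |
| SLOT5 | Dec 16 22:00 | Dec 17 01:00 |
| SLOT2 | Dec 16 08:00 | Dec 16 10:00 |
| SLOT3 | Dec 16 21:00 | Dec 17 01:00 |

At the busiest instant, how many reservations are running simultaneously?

Sort all start/end points and keep a running count:
Dec 16 08:00 start SLOT1 → 1
Dec 16 08:00 start SLOT2 → 2
Dec 16 10:00 end SLOT2 → 1
Dec 16 11:00 end SLOT1 → 0
Dec 16 21:00 start SLOT3 → 1
Dec 16 21:00 start SLOT4 → 2
Dec 16 22:00 start SLOT5 → 3
Dec 17 00:00 end SLOT4 → 2
Dec 17 01:00 end SLOT3 → 1
Dec 17 01:00 end SLOT5 → 0
Dec 17 07:00 start SLOT6 → 1
Dec 17 09:00 end SLOT6 → 0
Dec 17 11:00 start SLOT7 → 1
Dec 17 14:00 end SLOT7 → 0
Dec 17 15:00 start SLOT8 → 1
Dec 17 17:00 end SLOT8 → 0
Peak is 3, at Dec 16 22:00 (SLOT3, SLOT4, SLOT5).

3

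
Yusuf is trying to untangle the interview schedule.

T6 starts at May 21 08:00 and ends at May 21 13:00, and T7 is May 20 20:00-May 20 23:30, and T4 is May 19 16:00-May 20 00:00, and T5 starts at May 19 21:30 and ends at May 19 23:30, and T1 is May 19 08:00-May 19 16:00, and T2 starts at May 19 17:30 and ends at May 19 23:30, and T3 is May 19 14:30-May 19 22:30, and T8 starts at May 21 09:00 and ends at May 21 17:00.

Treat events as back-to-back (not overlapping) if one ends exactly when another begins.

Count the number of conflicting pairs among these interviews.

Sorted by start: T1, T3, T4, T2, T5, T7, T6, T8.
T3 starts before T1 ends → T1 and T3 overlap.
T4 starts exactly when T1 ends (back-to-back, no overlap), so nothing later overlaps T1 either.
T4 starts before T3 ends → T3 and T4 overlap.
T2 starts before T3 ends → T3 and T2 overlap.
T5 starts before T3 ends → T3 and T5 overlap.
T7 starts after T3 ends, so nothing later overlaps T3 either.
T2 starts before T4 ends → T4 and T2 overlap.
T5 starts before T4 ends → T4 and T5 overlap.
T7 starts after T4 ends, so nothing later overlaps T4 either.
T5 starts before T2 ends → T2 and T5 overlap.
T7 starts after T2 ends, so nothing later overlaps T2 either.
T7 starts after T5 ends, so nothing later overlaps T5 either.
T6 starts after T7 ends, so nothing later overlaps T7 either.
T8 starts before T6 ends → T6 and T8 overlap.
Overlapping pairs: T1 & T3, T2 & T3, T2 & T4, T2 & T5, T3 & T4, T3 & T5, T4 & T5, T6 & T8 — 8 in total.

8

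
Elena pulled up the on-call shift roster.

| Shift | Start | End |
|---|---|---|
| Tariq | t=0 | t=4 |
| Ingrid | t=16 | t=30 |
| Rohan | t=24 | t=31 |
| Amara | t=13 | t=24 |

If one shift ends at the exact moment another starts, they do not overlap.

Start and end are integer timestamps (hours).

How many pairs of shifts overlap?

2

Check each pair: they overlap iff neither finishes before the other starts.
Sorted by start: Tariq, Amara, Ingrid, Rohan.
Amara starts after Tariq ends; Tariq is clear from here.
Ingrid starts before Amara ends → Amara and Ingrid overlap.
Rohan starts exactly when Amara ends (back-to-back, no overlap).
Rohan starts before Ingrid ends → Ingrid and Rohan overlap.
Overlapping pairs: Amara & Ingrid, Ingrid & Rohan — 2 in total.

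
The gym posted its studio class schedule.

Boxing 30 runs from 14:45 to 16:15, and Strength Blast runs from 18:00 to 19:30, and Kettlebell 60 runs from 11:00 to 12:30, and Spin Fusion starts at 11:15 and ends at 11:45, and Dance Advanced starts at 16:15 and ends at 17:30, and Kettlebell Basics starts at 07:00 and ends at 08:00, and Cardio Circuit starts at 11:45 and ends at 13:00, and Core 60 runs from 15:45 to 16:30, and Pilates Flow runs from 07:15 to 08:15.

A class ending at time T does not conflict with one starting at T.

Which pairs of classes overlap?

Check each pair: they overlap iff neither finishes before the other starts.
Sorted by start: Kettlebell Basics, Pilates Flow, Kettlebell 60, Spin Fusion, Cardio Circuit, Boxing 30, Core 60, Dance Advanced, Strength Blast.
Pilates Flow starts before Kettlebell Basics ends → Kettlebell Basics and Pilates Flow overlap.
Kettlebell 60 starts after Kettlebell Basics ends, so Kettlebell Basics has no further overlaps.
Kettlebell 60 starts after Pilates Flow ends, so Pilates Flow has no further overlaps.
Spin Fusion starts before Kettlebell 60 ends → Kettlebell 60 and Spin Fusion overlap.
Cardio Circuit starts before Kettlebell 60 ends → Kettlebell 60 and Cardio Circuit overlap.
Boxing 30 starts after Kettlebell 60 ends, so Kettlebell 60 has no further overlaps.
Cardio Circuit starts exactly when Spin Fusion ends (back-to-back, no overlap), so Spin Fusion has no further overlaps.
Boxing 30 starts after Cardio Circuit ends, so Cardio Circuit has no further overlaps.
Core 60 starts before Boxing 30 ends → Boxing 30 and Core 60 overlap.
Dance Advanced starts exactly when Boxing 30 ends (back-to-back, no overlap), so Boxing 30 has no further overlaps.
Dance Advanced starts before Core 60 ends → Core 60 and Dance Advanced overlap.
Strength Blast starts after Core 60 ends.
Strength Blast starts after Dance Advanced ends.

Boxing 30 & Core 60, Cardio Circuit & Kettlebell 60, Core 60 & Dance Advanced, Kettlebell 60 & Spin Fusion, Kettlebell Basics & Pilates Flow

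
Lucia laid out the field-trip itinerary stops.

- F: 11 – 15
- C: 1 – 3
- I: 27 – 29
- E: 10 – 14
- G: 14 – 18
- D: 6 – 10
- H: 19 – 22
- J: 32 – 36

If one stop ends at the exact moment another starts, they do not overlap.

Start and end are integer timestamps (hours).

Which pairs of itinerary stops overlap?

Sorted by start: C, D, E, F, G, H, I, J.
D starts after C ends; C is clear from here.
E starts exactly when D ends (back-to-back, no overlap); D is clear from here.
F starts before E ends → E and F overlap.
G starts exactly when E ends (back-to-back, no overlap); E is clear from here.
G starts before F ends → F and G overlap.
H starts after F ends; F is clear from here.
H starts after G ends; G is clear from here.
I starts after H ends; H is clear from here.
J starts after I ends.

E & F, F & G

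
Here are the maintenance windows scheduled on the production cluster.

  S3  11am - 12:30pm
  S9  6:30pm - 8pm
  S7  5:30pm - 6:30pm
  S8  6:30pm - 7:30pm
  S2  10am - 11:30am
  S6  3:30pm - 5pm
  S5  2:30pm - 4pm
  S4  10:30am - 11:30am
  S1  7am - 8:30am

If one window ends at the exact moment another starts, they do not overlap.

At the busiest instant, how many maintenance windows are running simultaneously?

Walk through starts and ends in time order (an end at T is processed before a start at T):
7am start S1 → 1
8:30am end S1 → 0
10am start S2 → 1
10:30am start S4 → 2
11am start S3 → 3
11:30am end S2 → 2
11:30am end S4 → 1
12:30pm end S3 → 0
2:30pm start S5 → 1
3:30pm start S6 → 2
4pm end S5 → 1
5pm end S6 → 0
5:30pm start S7 → 1
6:30pm end S7 → 0
6:30pm start S8 → 1
6:30pm start S9 → 2
7:30pm end S8 → 1
8pm end S9 → 0
Peak is 3, at 11am (S2, S3, S4).

3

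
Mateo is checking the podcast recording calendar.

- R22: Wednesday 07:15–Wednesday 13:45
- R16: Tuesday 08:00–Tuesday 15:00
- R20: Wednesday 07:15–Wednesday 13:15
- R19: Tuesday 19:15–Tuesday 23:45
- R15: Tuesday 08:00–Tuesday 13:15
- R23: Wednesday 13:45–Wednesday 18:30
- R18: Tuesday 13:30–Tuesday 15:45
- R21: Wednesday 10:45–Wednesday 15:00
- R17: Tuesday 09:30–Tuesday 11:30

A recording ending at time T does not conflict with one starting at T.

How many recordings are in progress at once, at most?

3

Sweep the timeline, counting +1 at each start and −1 at each end (ends before starts at a tie):
Tuesday 08:00 start R15 → 1
Tuesday 08:00 start R16 → 2
Tuesday 09:30 start R17 → 3
Tuesday 11:30 end R17 → 2
Tuesday 13:15 end R15 → 1
Tuesday 13:30 start R18 → 2
Tuesday 15:00 end R16 → 1
Tuesday 15:45 end R18 → 0
Tuesday 19:15 start R19 → 1
Tuesday 23:45 end R19 → 0
Wednesday 07:15 start R20 → 1
Wednesday 07:15 start R22 → 2
Wednesday 10:45 start R21 → 3
Wednesday 13:15 end R20 → 2
Wednesday 13:45 end R22 → 1
Wednesday 13:45 start R23 → 2
Wednesday 15:00 end R21 → 1
Wednesday 18:30 end R23 → 0
Peak is 3, at Tuesday 09:30 (R15, R16, R17).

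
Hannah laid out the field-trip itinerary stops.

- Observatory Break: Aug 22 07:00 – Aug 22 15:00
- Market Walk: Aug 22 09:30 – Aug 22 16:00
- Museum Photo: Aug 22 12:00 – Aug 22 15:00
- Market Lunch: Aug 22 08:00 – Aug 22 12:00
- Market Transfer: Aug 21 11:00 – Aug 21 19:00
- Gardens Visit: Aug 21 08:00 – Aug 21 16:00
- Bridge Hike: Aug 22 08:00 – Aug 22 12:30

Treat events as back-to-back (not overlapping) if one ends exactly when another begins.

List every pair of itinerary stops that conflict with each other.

Sorted by start: Gardens Visit, Market Transfer, Observatory Break, Bridge Hike, Market Lunch, Market Walk, Museum Photo.
Market Transfer starts before Gardens Visit ends → Gardens Visit and Market Transfer overlap.
Observatory Break starts after Gardens Visit ends, so nothing later overlaps Gardens Visit either.
Observatory Break starts after Market Transfer ends, so nothing later overlaps Market Transfer either.
Bridge Hike starts before Observatory Break ends → Observatory Break and Bridge Hike overlap.
Market Lunch starts before Observatory Break ends → Observatory Break and Market Lunch overlap.
Market Walk starts before Observatory Break ends → Observatory Break and Market Walk overlap.
Museum Photo starts before Observatory Break ends → Observatory Break and Museum Photo overlap.
Market Lunch starts before Bridge Hike ends → Bridge Hike and Market Lunch overlap.
Market Walk starts before Bridge Hike ends → Bridge Hike and Market Walk overlap.
Museum Photo starts before Bridge Hike ends → Bridge Hike and Museum Photo overlap.
Market Walk starts before Market Lunch ends → Market Lunch and Market Walk overlap.
Museum Photo starts exactly when Market Lunch ends (back-to-back, no overlap).
Museum Photo starts before Market Walk ends → Market Walk and Museum Photo overlap.

Bridge Hike & Market Lunch, Bridge Hike & Market Walk, Bridge Hike & Museum Photo, Bridge Hike & Observatory Break, Gardens Visit & Market Transfer, Market Lunch & Market Walk, Market Lunch & Observatory Break, Market Walk & Museum Photo, Market Walk & Observatory Break, Museum Photo & Observatory Break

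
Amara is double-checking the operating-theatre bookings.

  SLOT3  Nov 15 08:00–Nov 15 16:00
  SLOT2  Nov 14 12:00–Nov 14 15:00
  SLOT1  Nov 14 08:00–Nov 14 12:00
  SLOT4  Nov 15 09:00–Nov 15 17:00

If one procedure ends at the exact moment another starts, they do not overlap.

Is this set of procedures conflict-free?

No

Sorted by start: SLOT1, SLOT2, SLOT3, SLOT4.
SLOT2 starts exactly when SLOT1 ends (back-to-back, no overlap), so nothing later overlaps SLOT1 either.
SLOT3 starts after SLOT2 ends, so nothing later overlaps SLOT2 either.
SLOT4 starts before SLOT3 ends → SLOT3 and SLOT4 overlap.
That's a conflict, so the schedule is not conflict-free.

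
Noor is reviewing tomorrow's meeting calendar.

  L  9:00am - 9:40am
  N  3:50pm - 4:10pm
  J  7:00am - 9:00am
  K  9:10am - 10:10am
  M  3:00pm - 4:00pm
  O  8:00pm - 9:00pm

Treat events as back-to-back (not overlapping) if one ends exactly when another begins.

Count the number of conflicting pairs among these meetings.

Check each pair: they overlap iff neither finishes before the other starts.
Sorted by start: J, L, K, M, N, O.
L starts exactly when J ends (back-to-back, no overlap), so J has no further overlaps.
K starts before L ends → L and K overlap.
M starts after L ends, so L has no further overlaps.
M starts after K ends, so K has no further overlaps.
N starts before M ends → M and N overlap.
O starts after M ends.
O starts after N ends.
Overlapping pairs: K & L, M & N — 2 in total.

2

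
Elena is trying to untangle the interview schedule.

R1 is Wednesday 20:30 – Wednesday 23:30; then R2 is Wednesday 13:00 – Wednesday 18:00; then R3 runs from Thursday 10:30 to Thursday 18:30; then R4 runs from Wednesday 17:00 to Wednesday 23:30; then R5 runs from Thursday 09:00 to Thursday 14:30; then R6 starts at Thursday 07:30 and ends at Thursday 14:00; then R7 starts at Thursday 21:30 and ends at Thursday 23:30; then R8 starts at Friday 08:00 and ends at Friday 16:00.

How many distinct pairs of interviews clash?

Two intervals overlap when each starts before the other ends.
Sorted by start: R2, R4, R1, R6, R5, R3, R7, R8.
R4 starts before R2 ends → R2 and R4 overlap.
R1 starts after R2 ends, so nothing later overlaps R2 either.
R1 starts before R4 ends → R4 and R1 overlap.
R6 starts after R4 ends, so nothing later overlaps R4 either.
R6 starts after R1 ends, so nothing later overlaps R1 either.
R5 starts before R6 ends → R6 and R5 overlap.
R3 starts before R6 ends → R6 and R3 overlap.
R7 starts after R6 ends, so nothing later overlaps R6 either.
R3 starts before R5 ends → R5 and R3 overlap.
R7 starts after R5 ends, so nothing later overlaps R5 either.
R7 starts after R3 ends, so nothing later overlaps R3 either.
R8 starts after R7 ends.
Overlapping pairs: R1 & R4, R2 & R4, R3 & R5, R3 & R6, R5 & R6 — 5 in total.

5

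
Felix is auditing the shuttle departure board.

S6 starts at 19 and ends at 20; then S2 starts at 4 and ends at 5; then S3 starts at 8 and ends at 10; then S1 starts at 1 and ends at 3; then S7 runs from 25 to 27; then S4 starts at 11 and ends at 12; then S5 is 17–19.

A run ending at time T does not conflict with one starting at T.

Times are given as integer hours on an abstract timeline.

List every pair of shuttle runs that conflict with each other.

no overlapping pairs

Sorted by start: S1, S2, S3, S4, S5, S6, S7.
S2 starts after S1 ends; S1 is clear from here.
S3 starts after S2 ends; S2 is clear from here.
S4 starts after S3 ends; S3 is clear from here.
S5 starts after S4 ends; S4 is clear from here.
S6 starts exactly when S5 ends (back-to-back, no overlap); S5 is clear from here.
S7 starts after S6 ends.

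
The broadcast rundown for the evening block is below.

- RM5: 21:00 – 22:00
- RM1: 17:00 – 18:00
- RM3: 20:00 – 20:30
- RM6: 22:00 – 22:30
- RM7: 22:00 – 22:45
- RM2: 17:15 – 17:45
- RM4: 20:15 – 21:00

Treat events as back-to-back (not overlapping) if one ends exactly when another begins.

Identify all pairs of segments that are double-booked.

Sorted by start: RM1, RM2, RM3, RM4, RM5, RM6, RM7.
RM2 starts before RM1 ends → RM1 and RM2 overlap.
RM3 starts after RM1 ends; RM1 is clear from here.
RM3 starts after RM2 ends; RM2 is clear from here.
RM4 starts before RM3 ends → RM3 and RM4 overlap.
RM5 starts after RM3 ends; RM3 is clear from here.
RM5 starts exactly when RM4 ends (back-to-back, no overlap); RM4 is clear from here.
RM6 starts exactly when RM5 ends (back-to-back, no overlap); RM5 is clear from here.
RM7 starts before RM6 ends → RM6 and RM7 overlap.

RM1 & RM2, RM3 & RM4, RM6 & RM7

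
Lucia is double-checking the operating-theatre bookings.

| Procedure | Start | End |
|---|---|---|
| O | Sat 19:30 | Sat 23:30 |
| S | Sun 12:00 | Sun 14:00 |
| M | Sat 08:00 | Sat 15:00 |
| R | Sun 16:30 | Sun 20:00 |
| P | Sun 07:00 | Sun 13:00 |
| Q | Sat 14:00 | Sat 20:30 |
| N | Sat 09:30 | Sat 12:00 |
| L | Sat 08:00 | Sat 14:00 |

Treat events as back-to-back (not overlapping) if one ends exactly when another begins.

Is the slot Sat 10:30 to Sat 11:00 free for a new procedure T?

L: starts Sat 08:00 before T ends Sat 11:00, and ends Sat 14:00 after T starts Sat 10:30 → overlap.
M: starts Sat 08:00 before T ends Sat 11:00, and ends Sat 15:00 after T starts Sat 10:30 → overlap.
N: starts Sat 09:30 before T ends Sat 11:00, and ends Sat 12:00 after T starts Sat 10:30 → overlap.
Q: starts Sat 14:00 at or after T ends Sat 11:00 → clear.
O: starts Sat 19:30 at or after T ends Sat 11:00 → clear.
P: starts Sun 07:00 at or after T ends Sat 11:00 → clear.
S: starts Sun 12:00 at or after T ends Sat 11:00 → clear.
R: starts Sun 16:30 at or after T ends Sat 11:00 → clear.
T overlaps L, M, N.

No — it overlaps L, M, N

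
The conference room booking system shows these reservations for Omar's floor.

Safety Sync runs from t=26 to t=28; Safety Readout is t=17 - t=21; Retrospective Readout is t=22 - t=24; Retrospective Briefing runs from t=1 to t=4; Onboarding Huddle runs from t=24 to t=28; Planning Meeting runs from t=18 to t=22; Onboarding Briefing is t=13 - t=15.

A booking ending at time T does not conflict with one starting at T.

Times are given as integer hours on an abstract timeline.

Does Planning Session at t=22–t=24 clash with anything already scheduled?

Yes — it overlaps Retrospective Readout

Retrospective Briefing: ends t=4 at or before Planning Session starts t=22 → clear.
Onboarding Briefing: ends t=15 at or before Planning Session starts t=22 → clear.
Safety Readout: ends t=21 at or before Planning Session starts t=22 → clear.
Planning Meeting: ends t=22 at or before Planning Session starts t=22 → clear.
Retrospective Readout: starts t=22 before Planning Session ends t=24, and ends t=24 after Planning Session starts t=22 → overlap.
Onboarding Huddle: starts t=24 at or after Planning Session ends t=24 → clear.
Safety Sync: starts t=26 at or after Planning Session ends t=24 → clear.
Planning Session overlaps Retrospective Readout.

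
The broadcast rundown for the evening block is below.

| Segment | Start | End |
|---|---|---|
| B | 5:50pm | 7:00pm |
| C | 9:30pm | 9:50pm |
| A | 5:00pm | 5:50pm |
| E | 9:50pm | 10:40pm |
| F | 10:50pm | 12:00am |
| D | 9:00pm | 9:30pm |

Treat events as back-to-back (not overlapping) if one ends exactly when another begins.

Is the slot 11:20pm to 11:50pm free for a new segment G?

No — it overlaps F

A: ends 5:50pm at or before G starts 11:20pm → clear.
B: ends 7:00pm at or before G starts 11:20pm → clear.
D: ends 9:30pm at or before G starts 11:20pm → clear.
C: ends 9:50pm at or before G starts 11:20pm → clear.
E: ends 10:40pm at or before G starts 11:20pm → clear.
F: starts 10:50pm before G ends 11:50pm, and ends 12:00am after G starts 11:20pm → overlap.
G overlaps F.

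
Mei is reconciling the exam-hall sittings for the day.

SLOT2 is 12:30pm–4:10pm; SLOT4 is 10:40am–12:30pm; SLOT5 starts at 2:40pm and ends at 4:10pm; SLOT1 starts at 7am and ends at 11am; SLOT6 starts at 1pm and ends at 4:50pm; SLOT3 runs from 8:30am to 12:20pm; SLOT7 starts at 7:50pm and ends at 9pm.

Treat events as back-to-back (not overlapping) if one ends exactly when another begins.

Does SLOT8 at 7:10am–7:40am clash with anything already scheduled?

Yes — it overlaps SLOT1

SLOT1: starts 7am before SLOT8 ends 7:40am, and ends 11am after SLOT8 starts 7:10am → overlap.
SLOT3: starts 8:30am at or after SLOT8 ends 7:40am → clear.
SLOT4: starts 10:40am at or after SLOT8 ends 7:40am → clear.
SLOT2: starts 12:30pm at or after SLOT8 ends 7:40am → clear.
SLOT6: starts 1pm at or after SLOT8 ends 7:40am → clear.
SLOT5: starts 2:40pm at or after SLOT8 ends 7:40am → clear.
SLOT7: starts 7:50pm at or after SLOT8 ends 7:40am → clear.
SLOT8 overlaps SLOT1.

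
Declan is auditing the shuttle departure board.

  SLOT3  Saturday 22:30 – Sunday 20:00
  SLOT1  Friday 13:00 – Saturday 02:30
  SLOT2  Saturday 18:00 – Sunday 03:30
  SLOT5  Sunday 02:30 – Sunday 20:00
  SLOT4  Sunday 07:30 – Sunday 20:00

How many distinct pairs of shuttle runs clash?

Sorted by start: SLOT1, SLOT2, SLOT3, SLOT5, SLOT4.
SLOT2 starts after SLOT1 ends — done with SLOT1.
SLOT3 starts before SLOT2 ends → SLOT2 and SLOT3 overlap.
SLOT5 starts before SLOT2 ends → SLOT2 and SLOT5 overlap.
SLOT4 starts after SLOT2 ends.
SLOT5 starts before SLOT3 ends → SLOT3 and SLOT5 overlap.
SLOT4 starts before SLOT3 ends → SLOT3 and SLOT4 overlap.
SLOT4 starts before SLOT5 ends → SLOT5 and SLOT4 overlap.
Overlapping pairs: SLOT2 & SLOT3, SLOT2 & SLOT5, SLOT3 & SLOT4, SLOT3 & SLOT5, SLOT4 & SLOT5 — 5 in total.

5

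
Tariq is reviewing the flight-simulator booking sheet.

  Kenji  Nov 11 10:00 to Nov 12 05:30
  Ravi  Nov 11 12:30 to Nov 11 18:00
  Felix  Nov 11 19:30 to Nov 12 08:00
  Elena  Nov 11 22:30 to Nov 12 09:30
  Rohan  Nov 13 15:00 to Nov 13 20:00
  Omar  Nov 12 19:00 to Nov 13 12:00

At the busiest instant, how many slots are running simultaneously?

3

Sweep the timeline, counting +1 at each start and −1 at each end (ends before starts at a tie):
Nov 11 10:00 start Kenji → 1
Nov 11 12:30 start Ravi → 2
Nov 11 18:00 end Ravi → 1
Nov 11 19:30 start Felix → 2
Nov 11 22:30 start Elena → 3
Nov 12 05:30 end Kenji → 2
Nov 12 08:00 end Felix → 1
Nov 12 09:30 end Elena → 0
Nov 12 19:00 start Omar → 1
Nov 13 12:00 end Omar → 0
Nov 13 15:00 start Rohan → 1
Nov 13 20:00 end Rohan → 0
Peak is 3, at Nov 11 22:30 (Elena, Felix, Kenji).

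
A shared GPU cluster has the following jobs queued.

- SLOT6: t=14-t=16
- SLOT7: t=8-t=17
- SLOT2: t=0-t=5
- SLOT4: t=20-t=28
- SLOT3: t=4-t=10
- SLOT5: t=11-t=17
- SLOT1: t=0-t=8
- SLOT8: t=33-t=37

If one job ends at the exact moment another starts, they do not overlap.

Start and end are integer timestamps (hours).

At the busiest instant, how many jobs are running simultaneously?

3

Walk through starts and ends in time order (an end at T is processed before a start at T):
t=0 start SLOT1 → 1
t=0 start SLOT2 → 2
t=4 start SLOT3 → 3
t=5 end SLOT2 → 2
t=8 end SLOT1 → 1
t=8 start SLOT7 → 2
t=10 end SLOT3 → 1
t=11 start SLOT5 → 2
t=14 start SLOT6 → 3
t=16 end SLOT6 → 2
t=17 end SLOT5 → 1
t=17 end SLOT7 → 0
t=20 start SLOT4 → 1
t=28 end SLOT4 → 0
t=33 start SLOT8 → 1
t=37 end SLOT8 → 0
Peak is 3, at t=4 (SLOT1, SLOT2, SLOT3).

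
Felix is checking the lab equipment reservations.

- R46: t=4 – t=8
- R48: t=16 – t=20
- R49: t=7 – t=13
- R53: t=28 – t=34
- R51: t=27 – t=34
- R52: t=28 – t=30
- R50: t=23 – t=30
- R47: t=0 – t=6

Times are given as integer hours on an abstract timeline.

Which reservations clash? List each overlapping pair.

Sorted by start: R47, R46, R49, R48, R50, R51, R52, R53.
R46 starts before R47 ends → R47 and R46 overlap.
R49 starts after R47 ends, so R47 has no further overlaps.
R49 starts before R46 ends → R46 and R49 overlap.
R48 starts after R46 ends, so R46 has no further overlaps.
R48 starts after R49 ends, so R49 has no further overlaps.
R50 starts after R48 ends, so R48 has no further overlaps.
R51 starts before R50 ends → R50 and R51 overlap.
R52 starts before R50 ends → R50 and R52 overlap.
R53 starts before R50 ends → R50 and R53 overlap.
R52 starts before R51 ends → R51 and R52 overlap.
R53 starts before R51 ends → R51 and R53 overlap.
R53 starts before R52 ends → R52 and R53 overlap.

R46 & R47, R46 & R49, R50 & R51, R50 & R52, R50 & R53, R51 & R52, R51 & R53, R52 & R53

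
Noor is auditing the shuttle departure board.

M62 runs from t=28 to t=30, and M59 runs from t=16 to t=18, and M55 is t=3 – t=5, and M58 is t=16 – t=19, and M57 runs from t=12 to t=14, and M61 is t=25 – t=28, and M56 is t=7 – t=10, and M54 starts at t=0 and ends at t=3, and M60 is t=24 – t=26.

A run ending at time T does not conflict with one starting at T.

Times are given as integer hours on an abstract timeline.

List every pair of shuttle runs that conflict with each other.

M58 & M59, M60 & M61

Check each pair: they overlap iff neither finishes before the other starts.
Sorted by start: M54, M55, M56, M57, M58, M59, M60, M61, M62.
M55 starts exactly when M54 ends (back-to-back, no overlap) — done with M54.
M56 starts after M55 ends — done with M55.
M57 starts after M56 ends — done with M56.
M58 starts after M57 ends — done with M57.
M59 starts before M58 ends → M58 and M59 overlap.
M60 starts after M58 ends — done with M58.
M60 starts after M59 ends — done with M59.
M61 starts before M60 ends → M60 and M61 overlap.
M62 starts after M60 ends.
M62 starts exactly when M61 ends (back-to-back, no overlap).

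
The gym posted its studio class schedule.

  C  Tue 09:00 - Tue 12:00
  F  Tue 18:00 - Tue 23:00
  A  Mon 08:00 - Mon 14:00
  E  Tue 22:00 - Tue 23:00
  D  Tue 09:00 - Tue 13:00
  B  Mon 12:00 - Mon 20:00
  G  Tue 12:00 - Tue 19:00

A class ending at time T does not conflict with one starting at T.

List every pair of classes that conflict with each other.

A & B, C & D, D & G, E & F, F & G

Two intervals overlap when each starts before the other ends.
Sorted by start: A, B, C, D, G, F, E.
B starts before A ends → A and B overlap.
C starts after A ends; A is clear from here.
C starts after B ends; B is clear from here.
D starts before C ends → C and D overlap.
G starts exactly when C ends (back-to-back, no overlap); C is clear from here.
G starts before D ends → D and G overlap.
F starts after D ends; D is clear from here.
F starts before G ends → G and F overlap.
E starts after G ends.
E starts before F ends → F and E overlap.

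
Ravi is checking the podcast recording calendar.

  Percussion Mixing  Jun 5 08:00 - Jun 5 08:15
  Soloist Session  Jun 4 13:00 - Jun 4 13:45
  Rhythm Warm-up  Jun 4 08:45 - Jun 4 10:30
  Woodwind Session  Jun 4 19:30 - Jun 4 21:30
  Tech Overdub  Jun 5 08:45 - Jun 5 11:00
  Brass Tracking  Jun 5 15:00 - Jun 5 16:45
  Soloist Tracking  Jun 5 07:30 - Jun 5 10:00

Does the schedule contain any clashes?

Yes

Sorted by start: Rhythm Warm-up, Soloist Session, Woodwind Session, Soloist Tracking, Percussion Mixing, Tech Overdub, Brass Tracking.
Soloist Session starts after Rhythm Warm-up ends — done with Rhythm Warm-up.
Woodwind Session starts after Soloist Session ends — done with Soloist Session.
Soloist Tracking starts after Woodwind Session ends — done with Woodwind Session.
Percussion Mixing starts before Soloist Tracking ends → Soloist Tracking and Percussion Mixing overlap.
That's a conflict, so the schedule is not conflict-free.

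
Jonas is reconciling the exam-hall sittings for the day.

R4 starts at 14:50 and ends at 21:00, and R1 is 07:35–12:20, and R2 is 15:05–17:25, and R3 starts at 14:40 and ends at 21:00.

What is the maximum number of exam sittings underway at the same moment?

3

Sweep the timeline, counting +1 at each start and −1 at each end (ends before starts at a tie):
07:35 start R1 → 1
12:20 end R1 → 0
14:40 start R3 → 1
14:50 start R4 → 2
15:05 start R2 → 3
17:25 end R2 → 2
21:00 end R3 → 1
21:00 end R4 → 0
Peak is 3, at 15:05 (R2, R3, R4).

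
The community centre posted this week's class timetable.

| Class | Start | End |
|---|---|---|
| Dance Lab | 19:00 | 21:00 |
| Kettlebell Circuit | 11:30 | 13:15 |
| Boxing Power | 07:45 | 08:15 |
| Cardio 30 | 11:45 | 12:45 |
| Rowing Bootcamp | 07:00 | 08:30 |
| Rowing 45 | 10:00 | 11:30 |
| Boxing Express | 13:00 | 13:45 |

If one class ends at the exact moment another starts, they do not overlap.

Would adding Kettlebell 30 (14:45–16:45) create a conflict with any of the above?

Rowing Bootcamp: ends 08:30 at or before Kettlebell 30 starts 14:45 → clear.
Boxing Power: ends 08:15 at or before Kettlebell 30 starts 14:45 → clear.
Rowing 45: ends 11:30 at or before Kettlebell 30 starts 14:45 → clear.
Kettlebell Circuit: ends 13:15 at or before Kettlebell 30 starts 14:45 → clear.
Cardio 30: ends 12:45 at or before Kettlebell 30 starts 14:45 → clear.
Boxing Express: ends 13:45 at or before Kettlebell 30 starts 14:45 → clear.
Dance Lab: starts 19:00 at or after Kettlebell 30 ends 16:45 → clear.

No — it doesn't clash with anything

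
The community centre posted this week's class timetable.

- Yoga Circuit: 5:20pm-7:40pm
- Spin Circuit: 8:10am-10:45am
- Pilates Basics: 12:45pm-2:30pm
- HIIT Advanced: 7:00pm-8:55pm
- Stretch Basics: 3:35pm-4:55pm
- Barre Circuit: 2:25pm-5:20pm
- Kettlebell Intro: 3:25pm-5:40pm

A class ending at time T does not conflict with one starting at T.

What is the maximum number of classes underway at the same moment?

Sweep the timeline, counting +1 at each start and −1 at each end (ends before starts at a tie):
8:10am start Spin Circuit → 1
10:45am end Spin Circuit → 0
12:45pm start Pilates Basics → 1
2:25pm start Barre Circuit → 2
2:30pm end Pilates Basics → 1
3:25pm start Kettlebell Intro → 2
3:35pm start Stretch Basics → 3
4:55pm end Stretch Basics → 2
5:20pm end Barre Circuit → 1
5:20pm start Yoga Circuit → 2
5:40pm end Kettlebell Intro → 1
7:00pm start HIIT Advanced → 2
7:40pm end Yoga Circuit → 1
8:55pm end HIIT Advanced → 0
Peak is 3, at 3:35pm (Barre Circuit, Kettlebell Intro, Stretch Basics).

3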